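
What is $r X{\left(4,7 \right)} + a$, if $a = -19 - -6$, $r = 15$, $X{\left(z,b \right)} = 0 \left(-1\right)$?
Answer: $-13$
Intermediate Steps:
$X{\left(z,b \right)} = 0$
$a = -13$ ($a = -19 + 6 = -13$)
$r X{\left(4,7 \right)} + a = 15 \cdot 0 - 13 = 0 - 13 = -13$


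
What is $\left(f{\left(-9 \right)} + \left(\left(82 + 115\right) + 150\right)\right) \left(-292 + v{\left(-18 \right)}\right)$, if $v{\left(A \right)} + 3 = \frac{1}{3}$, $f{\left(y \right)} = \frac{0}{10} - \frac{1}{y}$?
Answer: $- \frac{2761616}{27} \approx -1.0228 \cdot 10^{5}$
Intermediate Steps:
$f{\left(y \right)} = - \frac{1}{y}$ ($f{\left(y \right)} = 0 \cdot \frac{1}{10} - \frac{1}{y} = 0 - \frac{1}{y} = - \frac{1}{y}$)
$v{\left(A \right)} = - \frac{8}{3}$ ($v{\left(A \right)} = -3 + \frac{1}{3} = - \frac{8}{3}$)
$\left(f{\left(-9 \right)} + \left(\left(82 + 115\right) + 150\right)\right) \left(-292 + v{\left(-18 \right)}\right) = \left(- \frac{1}{-9} + \left(\left(82 + 115\right) + 150\right)\right) \left(-292 - \frac{8}{3}\right) = \left(\left(-1\right) \left(- \frac{1}{9}\right) + \left(197 + 150\right)\right) \left(- \frac{884}{3}\right) = \left(\frac{1}{9} + 347\right) \left(- \frac{884}{3}\right) = \frac{3124}{9} \left(- \frac{884}{3}\right) = - \frac{2761616}{27}$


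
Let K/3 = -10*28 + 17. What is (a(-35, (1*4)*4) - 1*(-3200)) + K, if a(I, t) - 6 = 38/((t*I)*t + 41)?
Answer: 21557185/8919 ≈ 2417.0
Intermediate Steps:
a(I, t) = 6 + 38/(41 + I*t**2) (a(I, t) = 6 + 38/((t*I)*t + 41) = 6 + 38/((I*t)*t + 41) = 6 + 38/(I*t**2 + 41) = 6 + 38/(41 + I*t**2))
K = -789 (K = 3*(-10*28 + 17) = 3*(-280 + 17) = 3*(-263) = -789)
(a(-35, (1*4)*4) - 1*(-3200)) + K = (2*(142 + 3*(-35)*((1*4)*4)**2)/(41 - 35*((1*4)*4)**2) - 1*(-3200)) - 789 = (2*(142 + 3*(-35)*(4*4)**2)/(41 - 35*(4*4)**2) + 3200) - 789 = (2*(142 + 3*(-35)*16**2)/(41 - 35*16**2) + 3200) - 789 = (2*(142 + 3*(-35)*256)/(41 - 35*256) + 3200) - 789 = (2*(142 - 26880)/(41 - 8960) + 3200) - 789 = (2*(-26738)/(-8919) + 3200) - 789 = (2*(-1/8919)*(-26738) + 3200) - 789 = (53476/8919 + 3200) - 789 = 28594276/8919 - 789 = 21557185/8919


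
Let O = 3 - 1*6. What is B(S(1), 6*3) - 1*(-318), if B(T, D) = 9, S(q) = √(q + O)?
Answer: 327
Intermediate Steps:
O = -3 (O = 3 - 6 = -3)
S(q) = √(-3 + q) (S(q) = √(q - 3) = √(-3 + q))
B(S(1), 6*3) - 1*(-318) = 9 - 1*(-318) = 9 + 318 = 327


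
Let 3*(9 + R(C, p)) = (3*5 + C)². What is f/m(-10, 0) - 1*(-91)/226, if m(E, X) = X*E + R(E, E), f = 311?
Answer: -52669/113 ≈ -466.10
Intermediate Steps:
R(C, p) = -9 + (15 + C)²/3 (R(C, p) = -9 + (3*5 + C)²/3 = -9 + (15 + C)²/3)
m(E, X) = -9 + (15 + E)²/3 + E*X (m(E, X) = X*E + (-9 + (15 + E)²/3) = E*X + (-9 + (15 + E)²/3) = -9 + (15 + E)²/3 + E*X)
f/m(-10, 0) - 1*(-91)/226 = 311/(-9 + (15 - 10)²/3 - 10*0) - 1*(-91)/226 = 311/(-9 + (⅓)*5² + 0) + 91*(1/226) = 311/(-9 + (⅓)*25 + 0) + 91/226 = 311/(-9 + 25/3 + 0) + 91/226 = 311/(-⅔) + 91/226 = 311*(-3/2) + 91/226 = -933/2 + 91/226 = -52669/113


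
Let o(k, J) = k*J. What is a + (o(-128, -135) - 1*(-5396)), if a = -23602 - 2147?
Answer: -3073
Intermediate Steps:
a = -25749
o(k, J) = J*k
a + (o(-128, -135) - 1*(-5396)) = -25749 + (-135*(-128) - 1*(-5396)) = -25749 + (17280 + 5396) = -25749 + 22676 = -3073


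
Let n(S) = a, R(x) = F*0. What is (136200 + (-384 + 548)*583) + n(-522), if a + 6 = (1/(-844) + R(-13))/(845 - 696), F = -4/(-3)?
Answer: 29150995335/125756 ≈ 2.3181e+5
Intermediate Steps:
F = 4/3 (F = -4*(-⅓) = 4/3 ≈ 1.3333)
R(x) = 0 (R(x) = (4/3)*0 = 0)
a = -754537/125756 (a = -6 + (1/(-844) + 0)/(845 - 696) = -6 + (-1/844 + 0)/149 = -6 - 1/844*1/149 = -6 - 1/125756 = -754537/125756 ≈ -6.0000)
n(S) = -754537/125756
(136200 + (-384 + 548)*583) + n(-522) = (136200 + (-384 + 548)*583) - 754537/125756 = (136200 + 164*583) - 754537/125756 = (136200 + 95612) - 754537/125756 = 231812 - 754537/125756 = 29150995335/125756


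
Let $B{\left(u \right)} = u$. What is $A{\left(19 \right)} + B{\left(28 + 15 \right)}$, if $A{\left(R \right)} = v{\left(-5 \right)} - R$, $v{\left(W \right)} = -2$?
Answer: $22$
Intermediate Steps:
$A{\left(R \right)} = -2 - R$
$A{\left(19 \right)} + B{\left(28 + 15 \right)} = \left(-2 - 19\right) + \left(28 + 15\right) = \left(-2 - 19\right) + 43 = -21 + 43 = 22$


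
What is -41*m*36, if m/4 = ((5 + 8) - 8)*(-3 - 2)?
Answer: 147600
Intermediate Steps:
m = -100 (m = 4*(((5 + 8) - 8)*(-3 - 2)) = 4*((13 - 8)*(-5)) = 4*(5*(-5)) = 4*(-25) = -100)
-41*m*36 = -41*(-100)*36 = 4100*36 = 147600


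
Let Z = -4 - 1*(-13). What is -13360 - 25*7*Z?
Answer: -14935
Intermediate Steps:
Z = 9 (Z = -4 + 13 = 9)
-13360 - 25*7*Z = -13360 - 25*7*9 = -13360 - 175*9 = -13360 - 1*1575 = -13360 - 1575 = -14935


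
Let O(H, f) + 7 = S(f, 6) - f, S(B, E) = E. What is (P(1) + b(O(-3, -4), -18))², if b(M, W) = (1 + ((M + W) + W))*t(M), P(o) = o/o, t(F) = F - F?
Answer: 1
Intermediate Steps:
O(H, f) = -1 - f (O(H, f) = -7 + (6 - f) = -1 - f)
t(F) = 0
P(o) = 1
b(M, W) = 0 (b(M, W) = (1 + ((M + W) + W))*0 = (1 + (M + 2*W))*0 = (1 + M + 2*W)*0 = 0)
(P(1) + b(O(-3, -4), -18))² = (1 + 0)² = 1² = 1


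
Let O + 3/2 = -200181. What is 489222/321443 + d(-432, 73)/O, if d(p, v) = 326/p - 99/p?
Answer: 42307424030041/27798017766120 ≈ 1.5220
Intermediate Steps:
O = -400365/2 (O = -3/2 - 200181 = -400365/2 ≈ -2.0018e+5)
d(p, v) = 227/p
489222/321443 + d(-432, 73)/O = 489222/321443 + (227/(-432))/(-400365/2) = 489222*(1/321443) + (227*(-1/432))*(-2/400365) = 489222/321443 - 227/432*(-2/400365) = 489222/321443 + 227/86478840 = 42307424030041/27798017766120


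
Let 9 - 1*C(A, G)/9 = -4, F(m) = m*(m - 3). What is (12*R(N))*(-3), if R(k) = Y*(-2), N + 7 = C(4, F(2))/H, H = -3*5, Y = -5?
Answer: -360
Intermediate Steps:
F(m) = m*(-3 + m)
C(A, G) = 117 (C(A, G) = 81 - 9*(-4) = 81 + 36 = 117)
H = -15
N = -74/5 (N = -7 + 117/(-15) = -7 + 117*(-1/15) = -7 - 39/5 = -74/5 ≈ -14.800)
R(k) = 10 (R(k) = -5*(-2) = 10)
(12*R(N))*(-3) = (12*10)*(-3) = 120*(-3) = -360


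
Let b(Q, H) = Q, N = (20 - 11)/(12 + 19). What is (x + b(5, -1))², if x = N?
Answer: 26896/961 ≈ 27.988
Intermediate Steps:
N = 9/31 ≈ 0.29032
x = 9/31 ≈ 0.29032
(x + b(5, -1))² = (9/31 + 5)² = (164/31)² = 26896/961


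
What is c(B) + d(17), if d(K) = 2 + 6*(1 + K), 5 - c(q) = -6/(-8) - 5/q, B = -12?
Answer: 683/6 ≈ 113.83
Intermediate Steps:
c(q) = 17/4 + 5/q (c(q) = 5 - (-6/(-8) - 5/q) = 5 - (-6*(-⅛) - 5/q) = 5 - (¾ - 5/q) = 5 + (-¾ + 5/q) = 17/4 + 5/q)
d(K) = 8 + 6*K (d(K) = 2 + (6 + 6*K) = 8 + 6*K)
c(B) + d(17) = (17/4 + 5/(-12)) + (8 + 6*17) = (17/4 + 5*(-1/12)) + (8 + 102) = (17/4 - 5/12) + 110 = 23/6 + 110 = 683/6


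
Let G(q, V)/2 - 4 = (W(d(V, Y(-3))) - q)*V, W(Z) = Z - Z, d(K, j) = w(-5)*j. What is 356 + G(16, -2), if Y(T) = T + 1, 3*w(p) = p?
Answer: 428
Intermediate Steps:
w(p) = p/3
Y(T) = 1 + T
d(K, j) = -5*j/3 (d(K, j) = ((⅓)*(-5))*j = -5*j/3)
W(Z) = 0
G(q, V) = 8 - 2*V*q (G(q, V) = 8 + 2*((0 - q)*V) = 8 + 2*((-q)*V) = 8 + 2*(-V*q) = 8 - 2*V*q)
356 + G(16, -2) = 356 + (8 - 2*(-2)*16) = 356 + (8 + 64) = 356 + 72 = 428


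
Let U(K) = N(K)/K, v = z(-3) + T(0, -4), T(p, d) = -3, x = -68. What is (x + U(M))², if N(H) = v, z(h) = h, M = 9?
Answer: 42436/9 ≈ 4715.1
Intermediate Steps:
v = -6 (v = -3 - 3 = -6)
N(H) = -6
U(K) = -6/K
(x + U(M))² = (-68 - 6/9)² = (-68 - 6*⅑)² = (-68 - ⅔)² = (-206/3)² = 42436/9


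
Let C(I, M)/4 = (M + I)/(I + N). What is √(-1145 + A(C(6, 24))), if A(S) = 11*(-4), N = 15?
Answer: I*√1189 ≈ 34.482*I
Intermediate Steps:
C(I, M) = 4*(I + M)/(15 + I) (C(I, M) = 4*((M + I)/(I + 15)) = 4*((I + M)/(15 + I)) = 4*(I + M)/(15 + I))
A(S) = -44
√(-1145 + A(C(6, 24))) = √(-1145 - 44) = √(-1189) = I*√1189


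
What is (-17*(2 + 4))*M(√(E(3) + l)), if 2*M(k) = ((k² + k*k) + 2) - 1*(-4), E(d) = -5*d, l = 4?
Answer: 816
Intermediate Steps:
M(k) = 3 + k² (M(k) = (((k² + k*k) + 2) - 1*(-4))/2 = (((k² + k²) + 2) + 4)/2 = ((2*k² + 2) + 4)/2 = ((2 + 2*k²) + 4)/2 = (6 + 2*k²)/2 = 3 + k²)
(-17*(2 + 4))*M(√(E(3) + l)) = (-17*(2 + 4))*(3 + (√(-5*3 + 4))²) = (-17*6)*(3 + (√(-15 + 4))²) = -102*(3 + (√(-11))²) = -102*(3 + (I*√11)²) = -102*(3 - 11) = -102*(-8) = 816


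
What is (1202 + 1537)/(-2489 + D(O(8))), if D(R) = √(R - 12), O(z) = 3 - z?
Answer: -2272457/2065046 - 913*I*√17/2065046 ≈ -1.1004 - 0.0018229*I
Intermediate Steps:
D(R) = √(-12 + R)
(1202 + 1537)/(-2489 + D(O(8))) = (1202 + 1537)/(-2489 + √(-12 + (3 - 1*8))) = 2739/(-2489 + √(-12 + (3 - 8))) = 2739/(-2489 + √(-12 - 5)) = 2739/(-2489 + √(-17)) = 2739/(-2489 + I*√17)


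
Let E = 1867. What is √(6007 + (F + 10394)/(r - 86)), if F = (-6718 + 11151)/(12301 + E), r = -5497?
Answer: √8625563744493542/1198484 ≈ 77.493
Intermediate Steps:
F = 403/1288 (F = (-6718 + 11151)/(12301 + 1867) = 4433/14168 = 4433*(1/14168) = 403/1288 ≈ 0.31289)
√(6007 + (F + 10394)/(r - 86)) = √(6007 + (403/1288 + 10394)/(-5497 - 86)) = √(6007 + (13387875/1288)/(-5583)) = √(6007 + (13387875/1288)*(-1/5583)) = √(6007 - 4462625/2396968) = √(14394124151/2396968) = √8625563744493542/1198484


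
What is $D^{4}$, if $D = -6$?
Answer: $1296$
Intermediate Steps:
$D^{4} = \left(-6\right)^{4} = 1296$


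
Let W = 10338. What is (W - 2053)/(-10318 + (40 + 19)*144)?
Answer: -8285/1822 ≈ -4.5472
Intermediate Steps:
(W - 2053)/(-10318 + (40 + 19)*144) = (10338 - 2053)/(-10318 + (40 + 19)*144) = 8285/(-10318 + 59*144) = 8285/(-10318 + 8496) = 8285/(-1822) = 8285*(-1/1822) = -8285/1822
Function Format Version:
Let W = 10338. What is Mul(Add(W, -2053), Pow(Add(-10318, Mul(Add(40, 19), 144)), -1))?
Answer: Rational(-8285, 1822) ≈ -4.5472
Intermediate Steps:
Mul(Add(W, -2053), Pow(Add(-10318, Mul(Add(40, 19), 144)), -1)) = Mul(Add(10338, -2053), Pow(Add(-10318, Mul(Add(40, 19), 144)), -1)) = Mul(8285, Pow(Add(-10318, Mul(59, 144)), -1)) = Mul(8285, Pow(Add(-10318, 8496), -1)) = Mul(8285, Pow(-1822, -1)) = Mul(8285, Rational(-1, 1822)) = Rational(-8285, 1822)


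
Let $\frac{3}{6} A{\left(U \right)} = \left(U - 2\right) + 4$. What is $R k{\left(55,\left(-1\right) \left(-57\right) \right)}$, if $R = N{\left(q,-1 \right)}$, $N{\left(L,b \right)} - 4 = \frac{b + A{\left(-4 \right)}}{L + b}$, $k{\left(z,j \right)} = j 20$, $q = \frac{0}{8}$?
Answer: $10260$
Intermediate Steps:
$A{\left(U \right)} = 4 + 2 U$ ($A{\left(U \right)} = 2 \left(\left(U - 2\right) + 4\right) = 2 \left(\left(-2 + U\right) + 4\right) = 2 \left(2 + U\right) = 4 + 2 U$)
$q = 0$ ($q = 0 \cdot \frac{1}{8} = 0$)
$k{\left(z,j \right)} = 20 j$
$N{\left(L,b \right)} = 4 + \frac{-4 + b}{L + b}$ ($N{\left(L,b \right)} = 4 + \frac{b + \left(4 + 2 \left(-4\right)\right)}{L + b} = 4 + \frac{b + \left(4 - 8\right)}{L + b} = 4 + \frac{b - 4}{L + b} = 4 + \frac{-4 + b}{L + b}$)
$R = 9$ ($R = \frac{-4 + 4 \cdot 0 + 5 \left(-1\right)}{0 - 1} = \frac{-4 + 0 - 5}{-1} = \left(-1\right) \left(-9\right) = 9$)
$R k{\left(55,\left(-1\right) \left(-57\right) \right)} = 9 \cdot 20 \left(\left(-1\right) \left(-57\right)\right) = 9 \cdot 20 \cdot 57 = 9 \cdot 1140 = 10260$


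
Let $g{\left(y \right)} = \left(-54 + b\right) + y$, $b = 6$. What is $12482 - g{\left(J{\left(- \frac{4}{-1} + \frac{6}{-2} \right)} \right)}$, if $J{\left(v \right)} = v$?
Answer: $12529$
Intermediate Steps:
$g{\left(y \right)} = -48 + y$ ($g{\left(y \right)} = \left(-54 + 6\right) + y = -48 + y$)
$12482 - g{\left(J{\left(- \frac{4}{-1} + \frac{6}{-2} \right)} \right)} = 12482 - \left(-48 + \left(- \frac{4}{-1} + \frac{6}{-2}\right)\right) = 12482 - \left(-48 + \left(\left(-4\right) \left(-1\right) + 6 \left(- \frac{1}{2}\right)\right)\right) = 12482 - \left(-48 + \left(4 - 3\right)\right) = 12482 - \left(-48 + 1\right) = 12482 - -47 = 12482 + 47 = 12529$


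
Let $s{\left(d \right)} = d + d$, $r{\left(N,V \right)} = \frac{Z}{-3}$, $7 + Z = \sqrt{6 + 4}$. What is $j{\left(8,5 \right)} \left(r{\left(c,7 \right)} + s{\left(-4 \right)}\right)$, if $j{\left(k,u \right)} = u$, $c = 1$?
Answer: $- \frac{85}{3} - \frac{5 \sqrt{10}}{3} \approx -33.604$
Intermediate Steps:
$Z = -7 + \sqrt{10}$ ($Z = -7 + \sqrt{6 + 4} = -7 + \sqrt{10} \approx -3.8377$)
$r{\left(N,V \right)} = \frac{7}{3} - \frac{\sqrt{10}}{3}$ ($r{\left(N,V \right)} = \frac{-7 + \sqrt{10}}{-3} = \left(-7 + \sqrt{10}\right) \left(- \frac{1}{3}\right) = \frac{7}{3} - \frac{\sqrt{10}}{3}$)
$s{\left(d \right)} = 2 d$
$j{\left(8,5 \right)} \left(r{\left(c,7 \right)} + s{\left(-4 \right)}\right) = 5 \left(\left(\frac{7}{3} - \frac{\sqrt{10}}{3}\right) + 2 \left(-4\right)\right) = 5 \left(\left(\frac{7}{3} - \frac{\sqrt{10}}{3}\right) - 8\right) = 5 \left(- \frac{17}{3} - \frac{\sqrt{10}}{3}\right) = - \frac{85}{3} - \frac{5 \sqrt{10}}{3}$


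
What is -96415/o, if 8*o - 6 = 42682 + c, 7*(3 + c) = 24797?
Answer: -674905/40449 ≈ -16.685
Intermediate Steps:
c = 24776/7 (c = -3 + (1/7)*24797 = -3 + 24797/7 = 24776/7 ≈ 3539.4)
o = 40449/7 (o = 3/4 + (42682 + 24776/7)/8 = 3/4 + (1/8)*(323550/7) = 3/4 + 161775/28 = 40449/7 ≈ 5778.4)
-96415/o = -96415/40449/7 = -96415*7/40449 = -674905/40449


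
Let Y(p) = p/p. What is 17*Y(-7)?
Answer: 17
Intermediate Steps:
Y(p) = 1
17*Y(-7) = 17*1 = 17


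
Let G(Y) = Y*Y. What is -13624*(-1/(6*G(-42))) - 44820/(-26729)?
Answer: 104816347/35362467 ≈ 2.9641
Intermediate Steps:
G(Y) = Y²
-13624*(-1/(6*G(-42))) - 44820/(-26729) = -13624/((-42)²*(-6)) - 44820/(-26729) = -13624/(1764*(-6)) - 44820*(-1/26729) = -13624/(-10584) + 44820/26729 = -13624*(-1/10584) + 44820/26729 = 1703/1323 + 44820/26729 = 104816347/35362467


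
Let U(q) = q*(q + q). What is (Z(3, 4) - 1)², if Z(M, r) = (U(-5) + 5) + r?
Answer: 3364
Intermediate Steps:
U(q) = 2*q² (U(q) = q*(2*q) = 2*q²)
Z(M, r) = 55 + r (Z(M, r) = (2*(-5)² + 5) + r = (2*25 + 5) + r = (50 + 5) + r = 55 + r)
(Z(3, 4) - 1)² = ((55 + 4) - 1)² = (59 - 1)² = 58² = 3364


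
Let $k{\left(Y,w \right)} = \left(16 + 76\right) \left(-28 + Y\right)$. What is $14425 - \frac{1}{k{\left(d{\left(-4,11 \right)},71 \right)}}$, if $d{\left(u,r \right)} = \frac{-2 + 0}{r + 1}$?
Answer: $\frac{112139953}{7774} \approx 14425.0$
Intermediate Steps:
$d{\left(u,r \right)} = - \frac{2}{1 + r}$
$k{\left(Y,w \right)} = -2576 + 92 Y$ ($k{\left(Y,w \right)} = 92 \left(-28 + Y\right) = -2576 + 92 Y$)
$14425 - \frac{1}{k{\left(d{\left(-4,11 \right)},71 \right)}} = 14425 - \frac{1}{-2576 + 92 \left(- \frac{2}{1 + 11}\right)} = 14425 - \frac{1}{-2576 + 92 \left(- \frac{2}{12}\right)} = 14425 - \frac{1}{-2576 + 92 \left(\left(-2\right) \frac{1}{12}\right)} = 14425 - \frac{1}{-2576 + 92 \left(- \frac{1}{6}\right)} = 14425 - \frac{1}{-2576 - \frac{46}{3}} = 14425 - \frac{1}{- \frac{7774}{3}} = 14425 - - \frac{3}{7774} = 14425 + \frac{3}{7774} = \frac{112139953}{7774}$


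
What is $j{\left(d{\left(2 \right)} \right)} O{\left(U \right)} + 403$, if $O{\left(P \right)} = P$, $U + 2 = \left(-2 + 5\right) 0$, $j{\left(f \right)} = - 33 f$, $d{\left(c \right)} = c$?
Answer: $535$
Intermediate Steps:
$U = -2$ ($U = -2 + \left(-2 + 5\right) 0 = -2 + 3 \cdot 0 = -2 + 0 = -2$)
$j{\left(d{\left(2 \right)} \right)} O{\left(U \right)} + 403 = \left(-33\right) 2 \left(-2\right) + 403 = \left(-66\right) \left(-2\right) + 403 = 132 + 403 = 535$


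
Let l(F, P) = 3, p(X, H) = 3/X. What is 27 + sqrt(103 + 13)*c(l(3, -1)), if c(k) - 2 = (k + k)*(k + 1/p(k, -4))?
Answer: 27 + 52*sqrt(29) ≈ 307.03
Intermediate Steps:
c(k) = 2 + 8*k**2/3 (c(k) = 2 + (k + k)*(k + 1/(3/k)) = 2 + (2*k)*(k + k/3) = 2 + (2*k)*(4*k/3) = 2 + 8*k**2/3)
27 + sqrt(103 + 13)*c(l(3, -1)) = 27 + sqrt(103 + 13)*(2 + (8/3)*3**2) = 27 + sqrt(116)*(2 + (8/3)*9) = 27 + (2*sqrt(29))*(2 + 24) = 27 + (2*sqrt(29))*26 = 27 + 52*sqrt(29)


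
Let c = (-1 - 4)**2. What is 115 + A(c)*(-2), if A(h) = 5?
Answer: 105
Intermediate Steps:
c = 25 (c = (-5)**2 = 25)
115 + A(c)*(-2) = 115 + 5*(-2) = 115 - 10 = 105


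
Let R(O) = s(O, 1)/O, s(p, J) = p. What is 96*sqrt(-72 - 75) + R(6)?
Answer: 1 + 672*I*sqrt(3) ≈ 1.0 + 1163.9*I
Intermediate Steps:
R(O) = 1 (R(O) = O/O = 1)
96*sqrt(-72 - 75) + R(6) = 96*sqrt(-72 - 75) + 1 = 96*sqrt(-147) + 1 = 96*(7*I*sqrt(3)) + 1 = 672*I*sqrt(3) + 1 = 1 + 672*I*sqrt(3)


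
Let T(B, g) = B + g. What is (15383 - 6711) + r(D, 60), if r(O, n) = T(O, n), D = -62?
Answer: 8670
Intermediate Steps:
r(O, n) = O + n
(15383 - 6711) + r(D, 60) = (15383 - 6711) + (-62 + 60) = 8672 - 2 = 8670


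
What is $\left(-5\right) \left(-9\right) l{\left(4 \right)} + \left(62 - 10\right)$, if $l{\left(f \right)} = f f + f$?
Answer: $952$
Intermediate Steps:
$l{\left(f \right)} = f + f^{2}$ ($l{\left(f \right)} = f^{2} + f = f + f^{2}$)
$\left(-5\right) \left(-9\right) l{\left(4 \right)} + \left(62 - 10\right) = \left(-5\right) \left(-9\right) 4 \left(1 + 4\right) + \left(62 - 10\right) = 45 \cdot 4 \cdot 5 + 52 = 45 \cdot 20 + 52 = 900 + 52 = 952$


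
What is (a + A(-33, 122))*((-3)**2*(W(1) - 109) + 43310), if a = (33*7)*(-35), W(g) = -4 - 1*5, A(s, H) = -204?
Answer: -350193672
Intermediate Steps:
W(g) = -9 (W(g) = -4 - 5 = -9)
a = -8085 (a = 231*(-35) = -8085)
(a + A(-33, 122))*((-3)**2*(W(1) - 109) + 43310) = (-8085 - 204)*((-3)**2*(-9 - 109) + 43310) = -8289*(9*(-118) + 43310) = -8289*(-1062 + 43310) = -8289*42248 = -350193672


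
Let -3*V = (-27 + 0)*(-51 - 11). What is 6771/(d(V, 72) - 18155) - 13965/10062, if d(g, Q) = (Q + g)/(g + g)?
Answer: -6647604773/3775205382 ≈ -1.7609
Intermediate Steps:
V = -558 (V = -(-27 + 0)*(-51 - 11)/3 = -(-9)*(-62) = -⅓*1674 = -558)
d(g, Q) = (Q + g)/(2*g) (d(g, Q) = (Q + g)/((2*g)) = (Q + g)*(1/(2*g)) = (Q + g)/(2*g))
6771/(d(V, 72) - 18155) - 13965/10062 = 6771/((½)*(72 - 558)/(-558) - 18155) - 13965/10062 = 6771/((½)*(-1/558)*(-486) - 18155) - 13965*1/10062 = 6771/(27/62 - 18155) - 4655/3354 = 6771/(-1125583/62) - 4655/3354 = 6771*(-62/1125583) - 4655/3354 = -419802/1125583 - 4655/3354 = -6647604773/3775205382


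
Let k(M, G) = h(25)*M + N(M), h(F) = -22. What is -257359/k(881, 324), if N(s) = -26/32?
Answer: 4117744/310125 ≈ 13.278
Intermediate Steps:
N(s) = -13/16 (N(s) = -26*1/32 = -13/16)
k(M, G) = -13/16 - 22*M (k(M, G) = -22*M - 13/16 = -13/16 - 22*M)
-257359/k(881, 324) = -257359/(-13/16 - 22*881) = -257359/(-13/16 - 19382) = -257359/(-310125/16) = -257359*(-16/310125) = 4117744/310125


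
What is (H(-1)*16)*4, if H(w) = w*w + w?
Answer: 0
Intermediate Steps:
H(w) = w + w² (H(w) = w² + w = w + w²)
(H(-1)*16)*4 = (-(1 - 1)*16)*4 = (-1*0*16)*4 = (0*16)*4 = 0*4 = 0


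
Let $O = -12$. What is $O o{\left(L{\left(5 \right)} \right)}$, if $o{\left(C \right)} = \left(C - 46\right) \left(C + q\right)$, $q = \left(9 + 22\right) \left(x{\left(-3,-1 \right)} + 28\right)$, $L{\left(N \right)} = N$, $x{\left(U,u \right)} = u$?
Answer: $414264$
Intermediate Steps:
$q = 837$ ($q = \left(9 + 22\right) \left(-1 + 28\right) = 31 \cdot 27 = 837$)
$o{\left(C \right)} = \left(-46 + C\right) \left(837 + C\right)$ ($o{\left(C \right)} = \left(C - 46\right) \left(C + 837\right) = \left(-46 + C\right) \left(837 + C\right)$)
$O o{\left(L{\left(5 \right)} \right)} = - 12 \left(-38502 + 5^{2} + 791 \cdot 5\right) = - 12 \left(-38502 + 25 + 3955\right) = \left(-12\right) \left(-34522\right) = 414264$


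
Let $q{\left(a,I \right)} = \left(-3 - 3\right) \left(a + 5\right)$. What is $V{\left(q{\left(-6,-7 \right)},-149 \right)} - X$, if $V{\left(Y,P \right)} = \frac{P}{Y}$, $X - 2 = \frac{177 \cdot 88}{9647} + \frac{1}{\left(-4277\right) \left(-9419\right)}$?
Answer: $- \frac{6030391940921}{211980001506} \approx -28.448$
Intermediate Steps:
$q{\left(a,I \right)} = -30 - 6 a$ ($q{\left(a,I \right)} = - 6 \left(5 + a\right) = -30 - 6 a$)
$X = \frac{127703650587}{35330000251}$ ($X = 2 + \left(\frac{177 \cdot 88}{9647} + \frac{1}{\left(-4277\right) \left(-9419\right)}\right) = 2 + \left(15576 \cdot \frac{1}{9647} - - \frac{1}{40285063}\right) = 2 + \left(\frac{1416}{877} + \frac{1}{40285063}\right) = 2 + \frac{57043650085}{35330000251} = \frac{127703650587}{35330000251} \approx 3.6146$)
$V{\left(q{\left(-6,-7 \right)},-149 \right)} - X = - \frac{149}{-30 - -36} - \frac{127703650587}{35330000251} = - \frac{149}{-30 + 36} - \frac{127703650587}{35330000251} = - \frac{149}{6} - \frac{127703650587}{35330000251} = - \frac{6030391940921}{211980001506}$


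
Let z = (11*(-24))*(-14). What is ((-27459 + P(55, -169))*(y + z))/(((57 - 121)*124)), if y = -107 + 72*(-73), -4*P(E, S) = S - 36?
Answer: -182754877/31744 ≈ -5757.1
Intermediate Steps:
P(E, S) = 9 - S/4 (P(E, S) = -(S - 36)/4 = -(-36 + S)/4 = 9 - S/4)
y = -5363 (y = -107 - 5256 = -5363)
z = 3696 (z = -264*(-14) = 3696)
((-27459 + P(55, -169))*(y + z))/(((57 - 121)*124)) = ((-27459 + (9 - ¼*(-169)))*(-5363 + 3696))/(((57 - 121)*124)) = ((-27459 + (9 + 169/4))*(-1667))/((-64*124)) = ((-27459 + 205/4)*(-1667))/(-7936) = -109631/4*(-1667)*(-1/7936) = (182754877/4)*(-1/7936) = -182754877/31744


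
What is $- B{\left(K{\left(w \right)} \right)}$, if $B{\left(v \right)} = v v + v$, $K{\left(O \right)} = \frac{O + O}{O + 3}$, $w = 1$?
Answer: $- \frac{3}{4} \approx -0.75$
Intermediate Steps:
$K{\left(O \right)} = \frac{2 O}{3 + O}$
$B{\left(v \right)} = v + v^{2}$ ($B{\left(v \right)} = v^{2} + v = v + v^{2}$)
$- B{\left(K{\left(w \right)} \right)} = - 2 \cdot 1 \frac{1}{3 + 1} \left(1 + 2 \cdot 1 \frac{1}{3 + 1}\right) = - 2 \cdot 1 \cdot \frac{1}{4} \left(1 + 2 \cdot 1 \cdot \frac{1}{4}\right) = - \frac{1 + \frac{1}{2}}{2} = - \frac{3}{2 \cdot 2} = \left(-1\right) \frac{3}{4} = - \frac{3}{4}$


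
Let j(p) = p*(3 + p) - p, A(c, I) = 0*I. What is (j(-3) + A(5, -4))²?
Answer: 9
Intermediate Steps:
A(c, I) = 0
j(p) = -p + p*(3 + p)
(j(-3) + A(5, -4))² = (-3*(2 - 3) + 0)² = (-3*(-1) + 0)² = (3 + 0)² = 3² = 9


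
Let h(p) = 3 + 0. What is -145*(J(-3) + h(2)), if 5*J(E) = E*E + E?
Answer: -609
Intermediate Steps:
h(p) = 3
J(E) = E/5 + E**2/5 (J(E) = (E*E + E)/5 = (E**2 + E)/5 = (E + E**2)/5 = E/5 + E**2/5)
-145*(J(-3) + h(2)) = -145*((1/5)*(-3)*(1 - 3) + 3) = -145*((1/5)*(-3)*(-2) + 3) = -145*(6/5 + 3) = -145*21/5 = -609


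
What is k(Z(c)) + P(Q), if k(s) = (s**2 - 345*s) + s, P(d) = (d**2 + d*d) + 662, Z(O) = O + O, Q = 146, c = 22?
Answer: 30094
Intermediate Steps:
Z(O) = 2*O
P(d) = 662 + 2*d**2 (P(d) = (d**2 + d**2) + 662 = 2*d**2 + 662 = 662 + 2*d**2)
k(s) = s**2 - 344*s
k(Z(c)) + P(Q) = (2*22)*(-344 + 2*22) + (662 + 2*146**2) = 44*(-344 + 44) + (662 + 2*21316) = 44*(-300) + (662 + 42632) = -13200 + 43294 = 30094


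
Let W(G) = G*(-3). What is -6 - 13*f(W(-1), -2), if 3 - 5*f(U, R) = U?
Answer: -6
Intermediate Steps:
W(G) = -3*G
f(U, R) = ⅗ - U/5
-6 - 13*f(W(-1), -2) = -6 - 13*(⅗ - (-3)*(-1)/5) = -6 - 13*(⅗ - ⅕*3) = -6 - 13*(⅗ - ⅗) = -6 - 13*0 = -6 + 0 = -6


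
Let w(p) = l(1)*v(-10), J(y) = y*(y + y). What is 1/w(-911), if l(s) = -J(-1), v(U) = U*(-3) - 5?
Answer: -1/50 ≈ -0.020000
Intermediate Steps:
J(y) = 2*y² (J(y) = y*(2*y) = 2*y²)
v(U) = -5 - 3*U (v(U) = -3*U - 5 = -5 - 3*U)
l(s) = -2 (l(s) = -2*(-1)² = -2)
w(p) = -50 (w(p) = -2*(-5 - 3*(-10)) = -2*(-5 + 30) = -2*25 = -50)
1/w(-911) = 1/(-50) = -1/50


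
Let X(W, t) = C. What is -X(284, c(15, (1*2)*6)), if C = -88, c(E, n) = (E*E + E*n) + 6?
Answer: 88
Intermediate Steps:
c(E, n) = 6 + E**2 + E*n (c(E, n) = (E**2 + E*n) + 6 = 6 + E**2 + E*n)
X(W, t) = -88
-X(284, c(15, (1*2)*6)) = -1*(-88) = 88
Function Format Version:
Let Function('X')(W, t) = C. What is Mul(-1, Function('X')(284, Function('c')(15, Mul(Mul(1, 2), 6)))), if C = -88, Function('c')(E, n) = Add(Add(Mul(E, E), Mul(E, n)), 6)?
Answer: 88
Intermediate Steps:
Function('c')(E, n) = Add(6, Pow(E, 2), Mul(E, n)) (Function('c')(E, n) = Add(Add(Pow(E, 2), Mul(E, n)), 6) = Add(6, Pow(E, 2), Mul(E, n)))
Function('X')(W, t) = -88
Mul(-1, Function('X')(284, Function('c')(15, Mul(Mul(1, 2), 6)))) = Mul(-1, -88) = 88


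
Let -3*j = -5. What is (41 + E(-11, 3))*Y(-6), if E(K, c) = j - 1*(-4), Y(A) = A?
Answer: -280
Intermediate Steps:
j = 5/3 (j = -⅓*(-5) = 5/3 ≈ 1.6667)
E(K, c) = 17/3 (E(K, c) = 5/3 - 1*(-4) = 5/3 + 4 = 17/3)
(41 + E(-11, 3))*Y(-6) = (41 + 17/3)*(-6) = (140/3)*(-6) = -280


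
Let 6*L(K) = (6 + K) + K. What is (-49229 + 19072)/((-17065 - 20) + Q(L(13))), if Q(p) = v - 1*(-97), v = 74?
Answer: 30157/16914 ≈ 1.7830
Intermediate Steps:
L(K) = 1 + K/3 (L(K) = ((6 + K) + K)/6 = (6 + 2*K)/6 = 1 + K/3)
Q(p) = 171 (Q(p) = 74 - 1*(-97) = 74 + 97 = 171)
(-49229 + 19072)/((-17065 - 20) + Q(L(13))) = (-49229 + 19072)/((-17065 - 20) + 171) = -30157/(-17085 + 171) = -30157/(-16914) = -30157*(-1/16914) = 30157/16914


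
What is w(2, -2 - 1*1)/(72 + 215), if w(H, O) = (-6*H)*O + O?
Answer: 33/287 ≈ 0.11498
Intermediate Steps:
w(H, O) = O - 6*H*O (w(H, O) = -6*H*O + O = O - 6*H*O)
w(2, -2 - 1*1)/(72 + 215) = ((-2 - 1*1)*(1 - 6*2))/(72 + 215) = ((-2 - 1)*(1 - 12))/287 = -3*(-11)*(1/287) = 33*(1/287) = 33/287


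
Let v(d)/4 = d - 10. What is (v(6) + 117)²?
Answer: 10201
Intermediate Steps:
v(d) = -40 + 4*d (v(d) = 4*(d - 10) = 4*(-10 + d) = -40 + 4*d)
(v(6) + 117)² = ((-40 + 4*6) + 117)² = ((-40 + 24) + 117)² = (-16 + 117)² = 101² = 10201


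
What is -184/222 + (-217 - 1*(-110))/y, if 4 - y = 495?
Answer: -33295/54501 ≈ -0.61091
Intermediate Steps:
y = -491 (y = 4 - 1*495 = 4 - 495 = -491)
-184/222 + (-217 - 1*(-110))/y = -184/222 + (-217 - 1*(-110))/(-491) = -184*1/222 + (-217 + 110)*(-1/491) = -92/111 - 107*(-1/491) = -92/111 + 107/491 = -33295/54501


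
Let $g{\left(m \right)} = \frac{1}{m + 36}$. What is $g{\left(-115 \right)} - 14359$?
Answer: $- \frac{1134362}{79} \approx -14359.0$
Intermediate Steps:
$g{\left(m \right)} = \frac{1}{36 + m}$
$g{\left(-115 \right)} - 14359 = \frac{1}{36 - 115} - 14359 = \frac{1}{-79} - 14359 = - \frac{1}{79} - 14359 = - \frac{1134362}{79}$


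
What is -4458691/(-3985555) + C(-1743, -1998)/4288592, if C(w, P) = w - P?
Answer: 2731788981371/2441774184080 ≈ 1.1188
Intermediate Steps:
-4458691/(-3985555) + C(-1743, -1998)/4288592 = -4458691/(-3985555) + (-1743 - 1*(-1998))/4288592 = -4458691*(-1/3985555) + (-1743 + 1998)*(1/4288592) = 4458691/3985555 + 255*(1/4288592) = 4458691/3985555 + 255/4288592 = 2731788981371/2441774184080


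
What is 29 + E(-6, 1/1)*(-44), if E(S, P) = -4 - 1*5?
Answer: 425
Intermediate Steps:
E(S, P) = -9 (E(S, P) = -4 - 5 = -9)
29 + E(-6, 1/1)*(-44) = 29 - 9*(-44) = 29 + 396 = 425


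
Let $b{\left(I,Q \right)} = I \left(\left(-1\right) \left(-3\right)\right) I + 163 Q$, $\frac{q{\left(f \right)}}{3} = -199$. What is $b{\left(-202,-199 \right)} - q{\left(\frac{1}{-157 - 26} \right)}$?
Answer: $90572$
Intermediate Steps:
$q{\left(f \right)} = -597$ ($q{\left(f \right)} = 3 \left(-199\right) = -597$)
$b{\left(I,Q \right)} = 3 I^{2} + 163 Q$ ($b{\left(I,Q \right)} = I 3 I + 163 Q = 3 I I + 163 Q = 3 I^{2} + 163 Q$)
$b{\left(-202,-199 \right)} - q{\left(\frac{1}{-157 - 26} \right)} = \left(3 \left(-202\right)^{2} + 163 \left(-199\right)\right) - -597 = \left(3 \cdot 40804 - 32437\right) + 597 = \left(122412 - 32437\right) + 597 = 89975 + 597 = 90572$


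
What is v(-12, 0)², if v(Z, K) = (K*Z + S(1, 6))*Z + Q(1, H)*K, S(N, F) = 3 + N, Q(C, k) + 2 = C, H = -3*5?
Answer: 2304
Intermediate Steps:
H = -15
Q(C, k) = -2 + C
v(Z, K) = -K + Z*(4 + K*Z) (v(Z, K) = (K*Z + (3 + 1))*Z + (-2 + 1)*K = (K*Z + 4)*Z - K = (4 + K*Z)*Z - K = Z*(4 + K*Z) - K = -K + Z*(4 + K*Z))
v(-12, 0)² = (-1*0 + 4*(-12) + 0*(-12)²)² = (0 - 48 + 0*144)² = (0 - 48 + 0)² = (-48)² = 2304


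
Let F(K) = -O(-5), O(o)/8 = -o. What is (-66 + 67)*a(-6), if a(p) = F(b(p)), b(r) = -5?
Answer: -40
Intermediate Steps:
O(o) = -8*o (O(o) = 8*(-o) = -8*o)
F(K) = -40 (F(K) = -(-8)*(-5) = -1*40 = -40)
a(p) = -40
(-66 + 67)*a(-6) = (-66 + 67)*(-40) = 1*(-40) = -40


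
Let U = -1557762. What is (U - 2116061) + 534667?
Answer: -3139156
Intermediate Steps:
(U - 2116061) + 534667 = (-1557762 - 2116061) + 534667 = -3673823 + 534667 = -3139156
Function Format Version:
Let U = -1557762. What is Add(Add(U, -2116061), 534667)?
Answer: -3139156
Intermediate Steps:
Add(Add(U, -2116061), 534667) = Add(Add(-1557762, -2116061), 534667) = Add(-3673823, 534667) = -3139156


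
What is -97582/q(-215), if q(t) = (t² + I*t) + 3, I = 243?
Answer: 97582/6017 ≈ 16.218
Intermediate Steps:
q(t) = 3 + t² + 243*t (q(t) = (t² + 243*t) + 3 = 3 + t² + 243*t)
-97582/q(-215) = -97582/(3 + (-215)² + 243*(-215)) = -97582/(3 + 46225 - 52245) = -97582/(-6017) = -97582*(-1/6017) = 97582/6017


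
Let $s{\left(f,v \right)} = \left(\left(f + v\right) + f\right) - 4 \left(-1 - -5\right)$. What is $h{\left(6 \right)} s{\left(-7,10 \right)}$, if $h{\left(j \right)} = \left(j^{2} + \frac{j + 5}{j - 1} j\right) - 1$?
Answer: $-964$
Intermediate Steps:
$s{\left(f,v \right)} = -16 + v + 2 f$ ($s{\left(f,v \right)} = \left(v + 2 f\right) - 4 \left(-1 + 5\right) = \left(v + 2 f\right) - 16 = -16 + v + 2 f$)
$h{\left(j \right)} = -1 + j^{2} + \frac{j \left(5 + j\right)}{-1 + j}$ ($h{\left(j \right)} = \left(j^{2} + \frac{5 + j}{-1 + j} j\right) - 1 = \left(j^{2} + \frac{j \left(5 + j\right)}{-1 + j}\right) - 1 = -1 + j^{2} + \frac{j \left(5 + j\right)}{-1 + j}$)
$h{\left(6 \right)} s{\left(-7,10 \right)} = \frac{1 + 6^{3} + 4 \cdot 6}{-1 + 6} \left(-16 + 10 + 2 \left(-7\right)\right) = \frac{1 + 216 + 24}{5} \left(-16 + 10 - 14\right) = \frac{1}{5} \cdot 241 \left(-20\right) = \frac{241}{5} \left(-20\right) = -964$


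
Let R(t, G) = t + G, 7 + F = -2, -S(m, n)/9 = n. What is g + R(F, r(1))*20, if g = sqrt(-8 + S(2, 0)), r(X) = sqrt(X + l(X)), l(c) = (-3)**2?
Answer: -180 + 20*sqrt(10) + 2*I*sqrt(2) ≈ -116.75 + 2.8284*I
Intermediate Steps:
l(c) = 9
S(m, n) = -9*n
r(X) = sqrt(9 + X) (r(X) = sqrt(X + 9) = sqrt(9 + X))
F = -9 (F = -7 - 2 = -9)
g = 2*I*sqrt(2) (g = sqrt(-8 - 9*0) = sqrt(-8 + 0) = sqrt(-8) = 2*I*sqrt(2) ≈ 2.8284*I)
R(t, G) = G + t
g + R(F, r(1))*20 = 2*I*sqrt(2) + (sqrt(9 + 1) - 9)*20 = 2*I*sqrt(2) + (sqrt(10) - 9)*20 = 2*I*sqrt(2) + (-9 + sqrt(10))*20 = 2*I*sqrt(2) + (-180 + 20*sqrt(10)) = -180 + 20*sqrt(10) + 2*I*sqrt(2)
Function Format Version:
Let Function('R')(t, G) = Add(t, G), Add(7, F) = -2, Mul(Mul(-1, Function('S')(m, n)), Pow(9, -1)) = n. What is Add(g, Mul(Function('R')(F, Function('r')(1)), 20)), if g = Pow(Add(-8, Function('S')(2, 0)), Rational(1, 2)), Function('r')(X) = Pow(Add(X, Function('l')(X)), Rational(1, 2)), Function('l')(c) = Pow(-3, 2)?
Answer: Add(-180, Mul(20, Pow(10, Rational(1, 2))), Mul(2, I, Pow(2, Rational(1, 2)))) ≈ Add(-116.75, Mul(2.8284, I))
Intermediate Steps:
Function('l')(c) = 9
Function('S')(m, n) = Mul(-9, n)
Function('r')(X) = Pow(Add(9, X), Rational(1, 2)) (Function('r')(X) = Pow(Add(X, 9), Rational(1, 2)) = Pow(Add(9, X), Rational(1, 2)))
F = -9 (F = Add(-7, -2) = -9)
g = Mul(2, I, Pow(2, Rational(1, 2))) (g = Pow(Add(-8, Mul(-9, 0)), Rational(1, 2)) = Pow(Add(-8, 0), Rational(1, 2)) = Pow(-8, Rational(1, 2)) = Mul(2, I, Pow(2, Rational(1, 2))) ≈ Mul(2.8284, I))
Function('R')(t, G) = Add(G, t)
Add(g, Mul(Function('R')(F, Function('r')(1)), 20)) = Add(Mul(2, I, Pow(2, Rational(1, 2))), Mul(Add(Pow(Add(9, 1), Rational(1, 2)), -9), 20)) = Add(Mul(2, I, Pow(2, Rational(1, 2))), Mul(Add(Pow(10, Rational(1, 2)), -9), 20)) = Add(Mul(2, I, Pow(2, Rational(1, 2))), Mul(Add(-9, Pow(10, Rational(1, 2))), 20)) = Add(Mul(2, I, Pow(2, Rational(1, 2))), Add(-180, Mul(20, Pow(10, Rational(1, 2))))) = Add(-180, Mul(20, Pow(10, Rational(1, 2))), Mul(2, I, Pow(2, Rational(1, 2))))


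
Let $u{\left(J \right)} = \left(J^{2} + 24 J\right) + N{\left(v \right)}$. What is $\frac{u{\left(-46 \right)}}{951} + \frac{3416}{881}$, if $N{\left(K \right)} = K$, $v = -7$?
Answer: $\frac{1378007}{279277} \approx 4.9342$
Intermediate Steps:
$u{\left(J \right)} = -7 + J^{2} + 24 J$ ($u{\left(J \right)} = \left(J^{2} + 24 J\right) - 7 = -7 + J^{2} + 24 J$)
$\frac{u{\left(-46 \right)}}{951} + \frac{3416}{881} = \frac{-7 + \left(-46\right)^{2} + 24 \left(-46\right)}{951} + \frac{3416}{881} = \left(-7 + 2116 - 1104\right) \frac{1}{951} + 3416 \cdot \frac{1}{881} = 1005 \cdot \frac{1}{951} + \frac{3416}{881} = \frac{335}{317} + \frac{3416}{881} = \frac{1378007}{279277}$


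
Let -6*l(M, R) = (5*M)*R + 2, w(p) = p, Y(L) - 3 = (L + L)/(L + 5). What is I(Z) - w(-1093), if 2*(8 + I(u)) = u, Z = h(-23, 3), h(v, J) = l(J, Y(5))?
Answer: 6479/6 ≈ 1079.8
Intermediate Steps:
Y(L) = 3 + 2*L/(5 + L) (Y(L) = 3 + (L + L)/(L + 5) = 3 + (2*L)/(5 + L) = 3 + 2*L/(5 + L))
l(M, R) = -1/3 - 5*M*R/6 (l(M, R) = -((5*M)*R + 2)/6 = -(5*M*R + 2)/6 = -(2 + 5*M*R)/6 = -1/3 - 5*M*R/6)
h(v, J) = -1/3 - 10*J/3 (h(v, J) = -1/3 - 5*J*5*(3 + 5)/(5 + 5)/6 = -1/3 - 5*J*5*8/10/6 = -1/3 - 5*J*5*(1/10)*8/6 = -1/3 - 5/6*J*4 = -1/3 - 10*J/3)
Z = -31/3 (Z = -1/3 - 10/3*3 = -1/3 - 10 = -31/3 ≈ -10.333)
I(u) = -8 + u/2
I(Z) - w(-1093) = (-8 + (1/2)*(-31/3)) - 1*(-1093) = (-8 - 31/6) + 1093 = -79/6 + 1093 = 6479/6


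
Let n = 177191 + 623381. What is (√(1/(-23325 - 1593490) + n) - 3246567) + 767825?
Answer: -2478742 + √2092767855284079885/1616815 ≈ -2.4778e+6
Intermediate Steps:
n = 800572
(√(1/(-23325 - 1593490) + n) - 3246567) + 767825 = (√(1/(-23325 - 1593490) + 800572) - 3246567) + 767825 = (√(1/(-1616815) + 800572) - 3246567) + 767825 = (√(-1/1616815 + 800572) - 3246567) + 767825 = (√(1294376818179/1616815) - 3246567) + 767825 = (√2092767855284079885/1616815 - 3246567) + 767825 = (-3246567 + √2092767855284079885/1616815) + 767825 = -2478742 + √2092767855284079885/1616815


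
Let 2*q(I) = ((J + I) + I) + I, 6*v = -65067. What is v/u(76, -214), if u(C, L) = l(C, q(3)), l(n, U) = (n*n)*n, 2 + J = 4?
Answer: -21689/877952 ≈ -0.024704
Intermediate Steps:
J = 2 (J = -2 + 4 = 2)
v = -21689/2 (v = (⅙)*(-65067) = -21689/2 ≈ -10845.)
q(I) = 1 + 3*I/2 (q(I) = (((2 + I) + I) + I)/2 = ((2 + 2*I) + I)/2 = (2 + 3*I)/2 = 1 + 3*I/2)
l(n, U) = n³ (l(n, U) = n²*n = n³)
u(C, L) = C³
v/u(76, -214) = -21689/(2*(76³)) = -21689/2/438976 = -21689/2*1/438976 = -21689/877952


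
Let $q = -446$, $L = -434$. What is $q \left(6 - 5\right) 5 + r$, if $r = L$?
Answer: $-2664$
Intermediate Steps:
$r = -434$
$q \left(6 - 5\right) 5 + r = - 446 \left(6 - 5\right) 5 - 434 = - 446 \cdot 1 \cdot 5 - 434 = \left(-446\right) 5 - 434 = -2230 - 434 = -2664$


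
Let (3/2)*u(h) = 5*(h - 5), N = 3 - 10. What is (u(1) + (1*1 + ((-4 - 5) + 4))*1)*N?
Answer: 364/3 ≈ 121.33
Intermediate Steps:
N = -7
u(h) = -50/3 + 10*h/3 (u(h) = 2*(5*(h - 5))/3 = 2*(5*(-5 + h))/3 = 2*(-25 + 5*h)/3 = -50/3 + 10*h/3)
(u(1) + (1*1 + ((-4 - 5) + 4))*1)*N = ((-50/3 + (10/3)*1) + (1*1 + ((-4 - 5) + 4))*1)*(-7) = ((-50/3 + 10/3) + (1 + (-9 + 4))*1)*(-7) = (-40/3 + (1 - 5)*1)*(-7) = (-40/3 - 4*1)*(-7) = (-40/3 - 4)*(-7) = -52/3*(-7) = 364/3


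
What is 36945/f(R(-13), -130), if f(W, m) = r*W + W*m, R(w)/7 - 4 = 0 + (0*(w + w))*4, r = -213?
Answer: -36945/9604 ≈ -3.8468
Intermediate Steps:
R(w) = 28 (R(w) = 28 + 7*(0 + (0*(w + w))*4) = 28 + 7*(0 + (0*(2*w))*4) = 28 + 7*(0 + 0*4) = 28 + 7*(0 + 0) = 28 + 7*0 = 28 + 0 = 28)
f(W, m) = -213*W + W*m
36945/f(R(-13), -130) = 36945/((28*(-213 - 130))) = 36945/((28*(-343))) = 36945/(-9604) = 36945*(-1/9604) = -36945/9604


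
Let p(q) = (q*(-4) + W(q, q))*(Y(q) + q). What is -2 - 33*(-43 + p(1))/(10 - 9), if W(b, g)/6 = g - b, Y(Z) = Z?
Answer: 1681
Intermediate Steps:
W(b, g) = -6*b + 6*g (W(b, g) = 6*(g - b) = -6*b + 6*g)
p(q) = -8*q**2 (p(q) = (q*(-4) + (-6*q + 6*q))*(q + q) = (-4*q + 0)*(2*q) = (-4*q)*(2*q) = -8*q**2)
-2 - 33*(-43 + p(1))/(10 - 9) = -2 - 33*(-43 - 8*1**2)/(10 - 9) = -2 - 33*(-43 - 8*1)/1 = -2 - 33*(-43 - 8) = -2 - (-1683) = -2 - 33*(-51) = -2 + 1683 = 1681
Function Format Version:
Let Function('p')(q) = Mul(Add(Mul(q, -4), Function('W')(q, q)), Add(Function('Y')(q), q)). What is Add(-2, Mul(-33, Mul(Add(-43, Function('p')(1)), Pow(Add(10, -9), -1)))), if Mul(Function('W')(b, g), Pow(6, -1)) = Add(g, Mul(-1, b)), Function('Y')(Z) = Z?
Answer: 1681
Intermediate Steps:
Function('W')(b, g) = Add(Mul(-6, b), Mul(6, g)) (Function('W')(b, g) = Mul(6, Add(g, Mul(-1, b))) = Add(Mul(-6, b), Mul(6, g)))
Function('p')(q) = Mul(-8, Pow(q, 2)) (Function('p')(q) = Mul(Add(Mul(q, -4), Add(Mul(-6, q), Mul(6, q))), Add(q, q)) = Mul(Add(Mul(-4, q), 0), Mul(2, q)) = Mul(Mul(-4, q), Mul(2, q)) = Mul(-8, Pow(q, 2)))
Add(-2, Mul(-33, Mul(Add(-43, Function('p')(1)), Pow(Add(10, -9), -1)))) = Add(-2, Mul(-33, Mul(Add(-43, Mul(-8, Pow(1, 2))), Pow(Add(10, -9), -1)))) = Add(-2, Mul(-33, Mul(Add(-43, Mul(-8, 1)), Pow(1, -1)))) = Add(-2, Mul(-33, Mul(Add(-43, -8), 1))) = Add(-2, Mul(-33, Mul(-51, 1))) = Add(-2, Mul(-33, -51)) = Add(-2, 1683) = 1681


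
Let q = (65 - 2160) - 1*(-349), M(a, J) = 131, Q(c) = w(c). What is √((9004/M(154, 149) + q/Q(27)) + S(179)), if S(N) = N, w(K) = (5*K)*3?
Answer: √939906005/1965 ≈ 15.602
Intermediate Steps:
w(K) = 15*K
Q(c) = 15*c
q = -1746 (q = -2095 + 349 = -1746)
√((9004/M(154, 149) + q/Q(27)) + S(179)) = √((9004/131 - 1746/(15*27)) + 179) = √((9004*(1/131) - 1746/405) + 179) = √((9004/131 - 1746*1/405) + 179) = √((9004/131 - 194/45) + 179) = √(379766/5895 + 179) = √(1434971/5895) = √939906005/1965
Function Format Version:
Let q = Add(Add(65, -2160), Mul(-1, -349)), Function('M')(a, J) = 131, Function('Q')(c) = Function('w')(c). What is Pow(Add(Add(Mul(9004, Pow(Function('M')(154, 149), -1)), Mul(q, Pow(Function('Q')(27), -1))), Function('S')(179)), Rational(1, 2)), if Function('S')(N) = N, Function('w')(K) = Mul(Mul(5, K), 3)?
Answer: Mul(Rational(1, 1965), Pow(939906005, Rational(1, 2))) ≈ 15.602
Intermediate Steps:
Function('w')(K) = Mul(15, K)
Function('Q')(c) = Mul(15, c)
q = -1746 (q = Add(-2095, 349) = -1746)
Pow(Add(Add(Mul(9004, Pow(Function('M')(154, 149), -1)), Mul(q, Pow(Function('Q')(27), -1))), Function('S')(179)), Rational(1, 2)) = Pow(Add(Add(Mul(9004, Pow(131, -1)), Mul(-1746, Pow(Mul(15, 27), -1))), 179), Rational(1, 2)) = Pow(Add(Add(Mul(9004, Rational(1, 131)), Mul(-1746, Pow(405, -1))), 179), Rational(1, 2)) = Pow(Add(Add(Rational(9004, 131), Mul(-1746, Rational(1, 405))), 179), Rational(1, 2)) = Pow(Add(Add(Rational(9004, 131), Rational(-194, 45)), 179), Rational(1, 2)) = Pow(Add(Rational(379766, 5895), 179), Rational(1, 2)) = Pow(Rational(1434971, 5895), Rational(1, 2)) = Mul(Rational(1, 1965), Pow(939906005, Rational(1, 2)))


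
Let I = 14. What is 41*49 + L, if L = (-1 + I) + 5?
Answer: 2027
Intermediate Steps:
L = 18 (L = (-1 + 14) + 5 = 13 + 5 = 18)
41*49 + L = 41*49 + 18 = 2009 + 18 = 2027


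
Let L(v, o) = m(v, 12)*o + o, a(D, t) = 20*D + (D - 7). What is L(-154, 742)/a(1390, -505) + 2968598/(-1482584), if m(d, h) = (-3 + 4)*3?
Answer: -5873734723/3090446348 ≈ -1.9006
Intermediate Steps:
m(d, h) = 3 (m(d, h) = 1*3 = 3)
a(D, t) = -7 + 21*D (a(D, t) = 20*D + (-7 + D) = -7 + 21*D)
L(v, o) = 4*o (L(v, o) = 3*o + o = 4*o)
L(-154, 742)/a(1390, -505) + 2968598/(-1482584) = (4*742)/(-7 + 21*1390) + 2968598/(-1482584) = 2968/(-7 + 29190) + 2968598*(-1/1482584) = 2968/29183 - 1484299/741292 = 2968*(1/29183) - 1484299/741292 = 424/4169 - 1484299/741292 = -5873734723/3090446348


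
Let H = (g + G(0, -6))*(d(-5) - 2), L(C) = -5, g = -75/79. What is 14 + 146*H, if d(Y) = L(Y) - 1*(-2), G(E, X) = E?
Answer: 55856/79 ≈ 707.04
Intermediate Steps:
g = -75/79 (g = -75*1/79 = -75/79 ≈ -0.94937)
d(Y) = -3 (d(Y) = -5 - 1*(-2) = -5 + 2 = -3)
H = 375/79 (H = (-75/79 + 0)*(-3 - 2) = -75/79*(-5) = 375/79 ≈ 4.7468)
14 + 146*H = 14 + 146*(375/79) = 14 + 54750/79 = 55856/79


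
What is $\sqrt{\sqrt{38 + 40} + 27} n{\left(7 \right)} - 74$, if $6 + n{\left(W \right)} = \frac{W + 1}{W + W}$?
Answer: $-74 - \frac{38 \sqrt{27 + \sqrt{78}}}{7} \approx -106.5$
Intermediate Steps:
$n{\left(W \right)} = -6 + \frac{1 + W}{2 W}$ ($n{\left(W \right)} = -6 + \frac{W + 1}{W + W} = -6 + \frac{1 + W}{2 W}$)
$\sqrt{\sqrt{38 + 40} + 27} n{\left(7 \right)} - 74 = \sqrt{\sqrt{38 + 40} + 27} \frac{1 - 77}{2 \cdot 7} - 74 = \sqrt{\sqrt{78} + 27} \cdot \frac{1}{2} \cdot \frac{1}{7} \left(1 - 77\right) - 74 = \sqrt{27 + \sqrt{78}} \cdot \frac{1}{2} \cdot \frac{1}{7} \left(-76\right) - 74 = \sqrt{27 + \sqrt{78}} \left(- \frac{38}{7}\right) - 74 = - \frac{38 \sqrt{27 + \sqrt{78}}}{7} - 74 = -74 - \frac{38 \sqrt{27 + \sqrt{78}}}{7}$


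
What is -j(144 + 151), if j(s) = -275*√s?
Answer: 275*√295 ≈ 4723.3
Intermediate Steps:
-j(144 + 151) = -(-275)*√(144 + 151) = -(-275)*√295 = 275*√295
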